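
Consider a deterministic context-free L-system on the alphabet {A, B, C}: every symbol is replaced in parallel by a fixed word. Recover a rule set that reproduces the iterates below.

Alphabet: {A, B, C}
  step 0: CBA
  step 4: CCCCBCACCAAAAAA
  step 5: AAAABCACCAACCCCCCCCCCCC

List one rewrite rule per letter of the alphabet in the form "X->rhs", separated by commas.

  step 4 ⇒ step 5: CCCCBCACCAAAAAA ⇒ A·A·A·A·BC·A·CC·A·A·CC·CC·CC·CC·CC·CC
    A ↦ CC
    B ↦ BC
    C ↦ A

A->CC, B->BC, C->A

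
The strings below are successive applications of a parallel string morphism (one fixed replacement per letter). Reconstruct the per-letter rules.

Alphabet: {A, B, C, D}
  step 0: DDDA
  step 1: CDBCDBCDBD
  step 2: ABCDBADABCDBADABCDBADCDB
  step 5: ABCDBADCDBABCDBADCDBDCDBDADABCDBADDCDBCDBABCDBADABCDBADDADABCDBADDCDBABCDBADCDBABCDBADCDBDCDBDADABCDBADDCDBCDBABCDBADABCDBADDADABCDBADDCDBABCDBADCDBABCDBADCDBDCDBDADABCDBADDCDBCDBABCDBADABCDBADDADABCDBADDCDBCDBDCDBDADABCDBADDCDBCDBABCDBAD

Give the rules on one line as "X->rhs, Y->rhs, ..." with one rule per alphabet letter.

A->D, B->AD, C->AB, D->CDB

  step 1 ⇒ step 2: CDBCDBCDBD ⇒ AB·CDB·AD·AB·CDB·AD·AB·CDB·AD·CDB
    B ↦ AD
    C ↦ AB
    D ↦ CDB
  step 0 ⇒ step 1: DDDA ⇒ CDB·CDB·CDB·D
    A ↦ D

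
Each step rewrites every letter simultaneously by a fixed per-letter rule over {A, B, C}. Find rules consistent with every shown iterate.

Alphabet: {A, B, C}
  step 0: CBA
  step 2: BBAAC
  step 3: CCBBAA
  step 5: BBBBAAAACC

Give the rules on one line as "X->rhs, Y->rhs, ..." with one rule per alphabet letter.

  step 2 ⇒ step 3: BBAAC ⇒ C·C·B·B·AA
    A ↦ B
    B ↦ C
    C ↦ AA

A->B, B->C, C->AA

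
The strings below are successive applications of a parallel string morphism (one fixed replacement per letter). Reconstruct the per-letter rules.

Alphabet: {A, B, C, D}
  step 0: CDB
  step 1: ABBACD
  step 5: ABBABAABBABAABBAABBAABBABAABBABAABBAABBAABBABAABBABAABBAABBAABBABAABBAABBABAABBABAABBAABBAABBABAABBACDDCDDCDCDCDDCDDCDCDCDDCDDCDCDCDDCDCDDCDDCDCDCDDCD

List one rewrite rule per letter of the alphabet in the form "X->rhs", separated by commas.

A->DCD, B->CD, C->AB, D->BA

  step 0 ⇒ step 1: CDB ⇒ AB·BA·CD
    B ↦ CD
    C ↦ AB
    D ↦ BA
    A ↦ DCD  (constrained at step 1)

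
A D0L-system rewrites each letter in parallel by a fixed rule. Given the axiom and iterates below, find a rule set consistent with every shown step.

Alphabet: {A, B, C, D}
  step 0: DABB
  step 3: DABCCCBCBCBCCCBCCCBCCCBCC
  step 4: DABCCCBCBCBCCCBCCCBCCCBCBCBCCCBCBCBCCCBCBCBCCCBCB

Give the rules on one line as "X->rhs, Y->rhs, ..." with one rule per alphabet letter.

  step 3 ⇒ step 4: DABCCCBCBCBCCCBCCCBCCCBCC ⇒ DA·B·CC·CB·CB·CB·CC·CB·CC·CB·CC·CB·CB·CB·CC·CB·CB·CB·CC·CB·CB·CB·CC·CB·CB
    A ↦ B
    B ↦ CC
    C ↦ CB
    D ↦ DA

A->B, B->CC, C->CB, D->DA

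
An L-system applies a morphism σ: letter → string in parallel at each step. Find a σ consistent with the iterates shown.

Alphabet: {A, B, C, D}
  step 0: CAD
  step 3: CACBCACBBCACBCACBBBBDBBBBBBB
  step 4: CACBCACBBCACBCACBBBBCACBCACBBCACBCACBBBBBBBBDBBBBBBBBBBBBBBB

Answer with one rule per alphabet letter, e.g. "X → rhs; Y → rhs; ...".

A->B, B->BB, C->CAC, D->DB

  step 3 ⇒ step 4: CACBCACBBCACBCACBBBBDBBBBBBB ⇒ CAC·B·CAC·BB·CAC·B·CAC·BB·BB·CAC·B·CAC·BB·CAC·B·CAC·BB·BB·BB·BB·DB·BB·BB·BB·BB·BB·BB·BB
    A ↦ B
    B ↦ BB
    C ↦ CAC
    D ↦ DB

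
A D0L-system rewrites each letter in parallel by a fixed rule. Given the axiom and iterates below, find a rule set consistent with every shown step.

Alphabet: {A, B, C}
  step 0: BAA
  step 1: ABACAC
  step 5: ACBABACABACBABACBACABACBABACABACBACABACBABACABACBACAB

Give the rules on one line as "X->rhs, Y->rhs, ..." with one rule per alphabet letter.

  step 0 ⇒ step 1: BAA ⇒ AB·AC·AC
    A ↦ AC
    B ↦ AB
    C ↦ B  (constrained at step 1)

A->AC, B->AB, C->B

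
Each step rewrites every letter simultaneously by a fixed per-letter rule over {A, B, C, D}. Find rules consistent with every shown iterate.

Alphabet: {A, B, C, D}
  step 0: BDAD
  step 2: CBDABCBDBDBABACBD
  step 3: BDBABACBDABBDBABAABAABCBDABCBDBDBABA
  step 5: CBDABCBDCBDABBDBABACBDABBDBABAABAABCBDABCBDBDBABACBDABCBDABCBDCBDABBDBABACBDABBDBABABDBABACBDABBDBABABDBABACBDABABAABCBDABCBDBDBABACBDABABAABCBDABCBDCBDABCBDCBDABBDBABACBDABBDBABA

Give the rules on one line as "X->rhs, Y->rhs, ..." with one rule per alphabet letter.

A->CBD, B->AB, C->BDB, D->A

  step 2 ⇒ step 3: CBDABCBDBDBABACBD ⇒ BDB·AB·A·CBD·AB·BDB·AB·A·AB·A·AB·CBD·AB·CBD·BDB·AB·A
    A ↦ CBD
    B ↦ AB
    C ↦ BDB
    D ↦ A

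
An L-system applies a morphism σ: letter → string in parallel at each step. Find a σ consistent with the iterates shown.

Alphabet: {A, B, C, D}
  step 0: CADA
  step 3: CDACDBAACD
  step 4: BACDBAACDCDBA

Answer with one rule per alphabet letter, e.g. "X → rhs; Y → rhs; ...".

A->CD, B->A, C->B, D->A

  step 3 ⇒ step 4: CDACDBAACD ⇒ B·A·CD·B·A·A·CD·CD·B·A
    A ↦ CD
    B ↦ A
    C ↦ B
    D ↦ A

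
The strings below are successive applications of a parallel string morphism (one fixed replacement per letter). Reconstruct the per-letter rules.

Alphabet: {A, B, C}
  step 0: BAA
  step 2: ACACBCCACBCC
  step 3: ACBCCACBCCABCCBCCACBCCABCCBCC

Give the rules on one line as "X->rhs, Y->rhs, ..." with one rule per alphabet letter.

A->AC, B->A, C->BCC

  step 2 ⇒ step 3: ACACBCCACBCC ⇒ AC·BCC·AC·BCC·A·BCC·BCC·AC·BCC·A·BCC·BCC
    A ↦ AC
    B ↦ A
    C ↦ BCC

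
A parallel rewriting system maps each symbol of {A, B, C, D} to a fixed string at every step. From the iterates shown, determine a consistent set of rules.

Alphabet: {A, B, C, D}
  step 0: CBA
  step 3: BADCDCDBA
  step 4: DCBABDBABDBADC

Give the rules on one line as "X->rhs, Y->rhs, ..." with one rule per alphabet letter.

A->C, B->D, C->BD, D->BA

  step 3 ⇒ step 4: BADCDCDBA ⇒ D·C·BA·BD·BA·BD·BA·D·C
    A ↦ C
    B ↦ D
    C ↦ BD
    D ↦ BA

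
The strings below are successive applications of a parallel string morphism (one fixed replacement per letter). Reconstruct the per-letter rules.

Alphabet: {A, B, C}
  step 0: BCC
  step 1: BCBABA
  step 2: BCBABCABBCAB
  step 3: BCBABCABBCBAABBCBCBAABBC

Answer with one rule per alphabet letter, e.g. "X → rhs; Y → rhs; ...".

A->AB, B->BC, C->BA

  step 2 ⇒ step 3: BCBABCABBCAB ⇒ BC·BA·BC·AB·BC·BA·AB·BC·BC·BA·AB·BC
    A ↦ AB
    B ↦ BC
    C ↦ BA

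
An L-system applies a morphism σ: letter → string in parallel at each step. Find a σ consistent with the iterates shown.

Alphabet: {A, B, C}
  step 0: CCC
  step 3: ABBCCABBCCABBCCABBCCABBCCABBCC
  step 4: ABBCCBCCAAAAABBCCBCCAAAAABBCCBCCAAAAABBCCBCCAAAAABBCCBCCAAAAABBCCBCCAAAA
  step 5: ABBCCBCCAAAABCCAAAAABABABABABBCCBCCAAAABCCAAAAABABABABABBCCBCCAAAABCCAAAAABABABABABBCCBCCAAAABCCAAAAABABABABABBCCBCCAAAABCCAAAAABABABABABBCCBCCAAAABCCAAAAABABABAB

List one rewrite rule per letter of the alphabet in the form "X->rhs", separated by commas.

  step 4 ⇒ step 5: ABBCCBCCAAAAABBCCBCCAAAAABBCCBCCAAAAABBCCBCCAAAAABBCCBCCAAAAABBCCBCCAAAA ⇒ AB·BCC·BCC·AA·AA·BCC·AA·AA·AB·AB·AB·AB·AB·BCC·BCC·AA·AA·BCC·AA·AA·AB·AB·AB·AB·AB·BCC·BCC·AA·AA·BCC·AA·AA·AB·AB·AB·AB·AB·BCC·BCC·AA·AA·BCC·AA·AA·AB·AB·AB·AB·AB·BCC·BCC·AA·AA·BCC·AA·AA·AB·AB·AB·AB·AB·BCC·BCC·AA·AA·BCC·AA·AA·AB·AB·AB·AB
    A ↦ AB
    B ↦ BCC
    C ↦ AA

A->AB, B->BCC, C->AA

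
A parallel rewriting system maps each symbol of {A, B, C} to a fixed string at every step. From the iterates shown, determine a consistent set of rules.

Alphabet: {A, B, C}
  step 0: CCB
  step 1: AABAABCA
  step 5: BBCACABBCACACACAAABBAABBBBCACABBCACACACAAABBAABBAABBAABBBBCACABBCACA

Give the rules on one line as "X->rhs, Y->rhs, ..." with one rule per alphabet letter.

  step 0 ⇒ step 1: CCB ⇒ AAB·AAB·CA
    B ↦ CA
    C ↦ AAB
    A ↦ B  (constrained at step 1)

A->B, B->CA, C->AAB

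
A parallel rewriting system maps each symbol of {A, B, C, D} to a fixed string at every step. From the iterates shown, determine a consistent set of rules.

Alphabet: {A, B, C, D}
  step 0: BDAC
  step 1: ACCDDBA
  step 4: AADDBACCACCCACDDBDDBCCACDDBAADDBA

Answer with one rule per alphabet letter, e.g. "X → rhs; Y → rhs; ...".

A->DDB, B->AC, C->A, D->C

  step 0 ⇒ step 1: BDAC ⇒ AC·C·DDB·A
    A ↦ DDB
    B ↦ AC
    C ↦ A
    D ↦ C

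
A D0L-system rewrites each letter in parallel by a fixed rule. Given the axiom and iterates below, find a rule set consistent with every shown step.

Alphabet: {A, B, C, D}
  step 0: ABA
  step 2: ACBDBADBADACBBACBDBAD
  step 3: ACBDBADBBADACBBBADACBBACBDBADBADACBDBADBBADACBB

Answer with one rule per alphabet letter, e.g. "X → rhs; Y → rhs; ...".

  step 2 ⇒ step 3: ACBDBADBADACBBACBDBAD ⇒ ACB·D·BAD·B·BAD·ACB·B·BAD·ACB·B·ACB·D·BAD·BAD·ACB·D·BAD·B·BAD·ACB·B
    A ↦ ACB
    B ↦ BAD
    C ↦ D
    D ↦ B

A->ACB, B->BAD, C->D, D->B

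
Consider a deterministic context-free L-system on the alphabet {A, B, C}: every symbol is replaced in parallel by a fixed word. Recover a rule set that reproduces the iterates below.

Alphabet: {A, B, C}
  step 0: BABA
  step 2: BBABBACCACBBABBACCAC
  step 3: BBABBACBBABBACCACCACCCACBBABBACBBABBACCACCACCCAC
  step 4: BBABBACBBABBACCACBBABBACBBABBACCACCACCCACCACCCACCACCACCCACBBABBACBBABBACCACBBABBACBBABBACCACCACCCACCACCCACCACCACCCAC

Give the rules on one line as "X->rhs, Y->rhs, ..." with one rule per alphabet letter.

  step 3 ⇒ step 4: BBABBACBBABBACCACCACCCACBBABBACBBABBACCACCACCCAC ⇒ BBA·BBA·C·BBA·BBA·C·CAC·BBA·BBA·C·BBA·BBA·C·CAC·CAC·C·CAC·CAC·C·CAC·CAC·CAC·C·CAC·BBA·BBA·C·BBA·BBA·C·CAC·BBA·BBA·C·BBA·BBA·C·CAC·CAC·C·CAC·CAC·C·CAC·CAC·CAC·C·CAC
    A ↦ C
    B ↦ BBA
    C ↦ CAC

A->C, B->BBA, C->CAC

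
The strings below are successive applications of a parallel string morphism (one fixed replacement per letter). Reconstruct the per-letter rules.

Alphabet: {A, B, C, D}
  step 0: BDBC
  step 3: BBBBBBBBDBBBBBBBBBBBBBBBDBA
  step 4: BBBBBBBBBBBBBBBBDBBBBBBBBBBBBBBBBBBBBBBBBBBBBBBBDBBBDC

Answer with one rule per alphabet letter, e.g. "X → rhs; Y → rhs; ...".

  step 3 ⇒ step 4: BBBBBBBBDBBBBBBBBBBBBBBBDBA ⇒ BB·BB·BB·BB·BB·BB·BB·BB·DB·BB·BB·BB·BB·BB·BB·BB·BB·BB·BB·BB·BB·BB·BB·BB·DB·BB·DC
    A ↦ DC
    B ↦ BB
    D ↦ DB
    C ↦ A  (constrained at step 0)

A->DC, B->BB, C->A, D->DB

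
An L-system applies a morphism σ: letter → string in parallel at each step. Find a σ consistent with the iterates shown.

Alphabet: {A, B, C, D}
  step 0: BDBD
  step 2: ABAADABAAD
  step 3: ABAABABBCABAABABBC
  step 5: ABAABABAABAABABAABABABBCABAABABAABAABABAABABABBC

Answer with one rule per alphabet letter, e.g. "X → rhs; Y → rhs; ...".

  step 2 ⇒ step 3: ABAADABAAD ⇒ AB·A·AB·AB·BC·AB·A·AB·AB·BC
    A ↦ AB
    B ↦ A
    D ↦ BC
    C ↦ AD  (constrained at step 3)

A->AB, B->A, C->AD, D->BC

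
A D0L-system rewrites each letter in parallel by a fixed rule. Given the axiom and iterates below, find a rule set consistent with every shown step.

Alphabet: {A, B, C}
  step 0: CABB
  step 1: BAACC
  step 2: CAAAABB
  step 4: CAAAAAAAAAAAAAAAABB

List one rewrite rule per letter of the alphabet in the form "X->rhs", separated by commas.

  step 1 ⇒ step 2: BAACC ⇒ C·AA·AA·B·B
    A ↦ AA
    B ↦ C
    C ↦ B

A->AA, B->C, C->B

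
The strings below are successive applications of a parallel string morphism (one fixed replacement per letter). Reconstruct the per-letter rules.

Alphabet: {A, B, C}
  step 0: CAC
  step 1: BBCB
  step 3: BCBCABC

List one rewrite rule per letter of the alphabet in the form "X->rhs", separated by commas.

A->BC, B->A, C->B

  step 0 ⇒ step 1: CAC ⇒ B·BC·B
    A ↦ BC
    C ↦ B
    B ↦ A  (constrained at step 1)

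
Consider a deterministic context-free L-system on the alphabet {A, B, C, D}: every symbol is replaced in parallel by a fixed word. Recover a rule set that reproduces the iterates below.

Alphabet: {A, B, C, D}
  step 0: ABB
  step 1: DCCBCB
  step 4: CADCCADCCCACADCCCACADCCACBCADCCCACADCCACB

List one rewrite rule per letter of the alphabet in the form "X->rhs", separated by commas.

  step 0 ⇒ step 1: ABB ⇒ DC·CB·CB
    A ↦ DC
    B ↦ CB
    C ↦ CA  (constrained at step 1)
    D ↦ C  (constrained at step 1)

A->DC, B->CB, C->CA, D->C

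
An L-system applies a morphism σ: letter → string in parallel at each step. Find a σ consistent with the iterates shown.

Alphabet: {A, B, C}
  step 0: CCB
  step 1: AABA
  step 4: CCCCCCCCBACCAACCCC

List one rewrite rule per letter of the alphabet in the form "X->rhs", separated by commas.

A->CC, B->BA, C->A

  step 0 ⇒ step 1: CCB ⇒ A·A·BA
    B ↦ BA
    C ↦ A
    A ↦ CC  (constrained at step 1)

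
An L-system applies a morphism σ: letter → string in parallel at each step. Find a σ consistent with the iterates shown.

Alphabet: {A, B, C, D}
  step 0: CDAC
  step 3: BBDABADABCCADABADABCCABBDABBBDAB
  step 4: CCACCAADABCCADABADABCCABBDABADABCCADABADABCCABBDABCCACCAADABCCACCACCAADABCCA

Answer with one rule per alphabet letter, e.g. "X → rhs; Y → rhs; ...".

  step 3 ⇒ step 4: BBDABADABCCADABADABCCABBDABBBDAB ⇒ CCA·CCA·A·DAB·CCA·DAB·A·DAB·CCA·B·B·DAB·A·DAB·CCA·DAB·A·DAB·CCA·B·B·DAB·CCA·CCA·A·DAB·CCA·CCA·CCA·A·DAB·CCA
    A ↦ DAB
    B ↦ CCA
    C ↦ B
    D ↦ A

A->DAB, B->CCA, C->B, D->A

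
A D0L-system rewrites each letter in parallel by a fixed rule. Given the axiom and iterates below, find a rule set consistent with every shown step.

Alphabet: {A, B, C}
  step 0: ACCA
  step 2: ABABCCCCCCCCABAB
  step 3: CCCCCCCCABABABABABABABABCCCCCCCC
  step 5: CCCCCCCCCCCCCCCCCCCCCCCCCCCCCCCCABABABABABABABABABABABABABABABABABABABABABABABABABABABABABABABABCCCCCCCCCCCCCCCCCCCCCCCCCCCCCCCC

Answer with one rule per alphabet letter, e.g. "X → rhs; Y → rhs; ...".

A->CC, B->CC, C->AB

  step 2 ⇒ step 3: ABABCCCCCCCCABAB ⇒ CC·CC·CC·CC·AB·AB·AB·AB·AB·AB·AB·AB·CC·CC·CC·CC
    A ↦ CC
    B ↦ CC
    C ↦ AB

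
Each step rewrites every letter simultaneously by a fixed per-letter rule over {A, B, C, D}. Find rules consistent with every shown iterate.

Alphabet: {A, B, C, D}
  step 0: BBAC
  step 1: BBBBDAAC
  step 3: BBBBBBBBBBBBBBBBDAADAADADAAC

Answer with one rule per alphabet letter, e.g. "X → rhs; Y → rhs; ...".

A->DA, B->BB, C->AC, D->A

  step 0 ⇒ step 1: BBAC ⇒ BB·BB·DA·AC
    A ↦ DA
    B ↦ BB
    C ↦ AC
    D ↦ A  (constrained at step 1)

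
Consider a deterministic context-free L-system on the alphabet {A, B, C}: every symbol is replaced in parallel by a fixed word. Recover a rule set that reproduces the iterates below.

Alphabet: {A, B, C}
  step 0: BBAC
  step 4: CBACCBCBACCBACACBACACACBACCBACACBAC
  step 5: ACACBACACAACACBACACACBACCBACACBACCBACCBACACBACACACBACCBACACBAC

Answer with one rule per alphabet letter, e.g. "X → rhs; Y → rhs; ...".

A->CB, B->A, C->AC

  step 4 ⇒ step 5: CBACCBCBACCBACACBACACACBACCBACACBAC ⇒ AC·A·CB·AC·AC·A·AC·A·CB·AC·AC·A·CB·AC·CB·AC·A·CB·AC·CB·AC·CB·AC·A·CB·AC·AC·A·CB·AC·CB·AC·A·CB·AC
    A ↦ CB
    B ↦ A
    C ↦ AC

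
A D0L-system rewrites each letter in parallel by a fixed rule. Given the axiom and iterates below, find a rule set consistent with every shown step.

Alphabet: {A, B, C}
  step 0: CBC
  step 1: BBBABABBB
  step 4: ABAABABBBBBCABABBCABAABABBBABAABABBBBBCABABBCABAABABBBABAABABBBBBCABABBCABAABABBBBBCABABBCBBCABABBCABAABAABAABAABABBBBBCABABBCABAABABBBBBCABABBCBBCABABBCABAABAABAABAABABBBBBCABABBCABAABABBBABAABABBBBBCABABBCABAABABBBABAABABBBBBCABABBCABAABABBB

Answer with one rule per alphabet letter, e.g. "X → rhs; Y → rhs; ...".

A->BBC, B->ABA, C->BBB

  step 0 ⇒ step 1: CBC ⇒ BBB·ABA·BBB
    B ↦ ABA
    C ↦ BBB
    A ↦ BBC  (constrained at step 1)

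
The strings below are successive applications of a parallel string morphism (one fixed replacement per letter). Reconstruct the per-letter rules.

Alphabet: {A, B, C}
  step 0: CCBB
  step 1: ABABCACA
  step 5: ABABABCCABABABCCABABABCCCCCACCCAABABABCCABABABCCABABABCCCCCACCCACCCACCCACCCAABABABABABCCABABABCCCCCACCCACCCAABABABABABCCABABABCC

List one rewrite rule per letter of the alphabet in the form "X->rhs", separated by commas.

A->CC, B->CA, C->AB

  step 0 ⇒ step 1: CCBB ⇒ AB·AB·CA·CA
    B ↦ CA
    C ↦ AB
    A ↦ CC  (constrained at step 1)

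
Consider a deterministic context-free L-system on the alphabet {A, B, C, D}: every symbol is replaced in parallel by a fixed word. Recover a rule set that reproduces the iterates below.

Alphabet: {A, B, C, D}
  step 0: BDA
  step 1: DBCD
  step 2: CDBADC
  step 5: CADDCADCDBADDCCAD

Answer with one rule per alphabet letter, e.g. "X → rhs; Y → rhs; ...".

  step 1 ⇒ step 2: DBCD ⇒ C·DB·AD·C
    B ↦ DB
    C ↦ AD
    D ↦ C
  step 0 ⇒ step 1: BDA ⇒ DB·C·D
    A ↦ D

A->D, B->DB, C->AD, D->C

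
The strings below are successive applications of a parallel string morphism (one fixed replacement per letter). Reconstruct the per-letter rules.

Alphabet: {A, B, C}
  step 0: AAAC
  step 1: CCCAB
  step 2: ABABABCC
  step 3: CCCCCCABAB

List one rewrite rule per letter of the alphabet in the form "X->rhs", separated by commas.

  step 2 ⇒ step 3: ABABABCC ⇒ C·C·C·C·C·C·AB·AB
    A ↦ C
    B ↦ C
    C ↦ AB

A->C, B->C, C->AB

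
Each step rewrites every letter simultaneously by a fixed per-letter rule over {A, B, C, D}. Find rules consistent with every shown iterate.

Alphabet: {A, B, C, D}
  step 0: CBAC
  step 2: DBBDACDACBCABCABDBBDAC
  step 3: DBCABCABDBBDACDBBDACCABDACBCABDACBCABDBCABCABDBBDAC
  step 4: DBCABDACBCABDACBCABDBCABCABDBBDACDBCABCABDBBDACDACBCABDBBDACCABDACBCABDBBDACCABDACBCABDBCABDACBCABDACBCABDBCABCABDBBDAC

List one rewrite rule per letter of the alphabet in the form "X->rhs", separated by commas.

  step 3 ⇒ step 4: DBCABCABDBBDACDBBDACCABDACBCABDACBCABDBCABCABDBBDAC ⇒ DB·CAB·DAC·B·CAB·DAC·B·CAB·DB·CAB·CAB·DB·B·DAC·DB·CAB·CAB·DB·B·DAC·DAC·B·CAB·DB·B·DAC·CAB·DAC·B·CAB·DB·B·DAC·CAB·DAC·B·CAB·DB·CAB·DAC·B·CAB·DAC·B·CAB·DB·CAB·CAB·DB·B·DAC
    A ↦ B
    B ↦ CAB
    C ↦ DAC
    D ↦ DB

A->B, B->CAB, C->DAC, D->DB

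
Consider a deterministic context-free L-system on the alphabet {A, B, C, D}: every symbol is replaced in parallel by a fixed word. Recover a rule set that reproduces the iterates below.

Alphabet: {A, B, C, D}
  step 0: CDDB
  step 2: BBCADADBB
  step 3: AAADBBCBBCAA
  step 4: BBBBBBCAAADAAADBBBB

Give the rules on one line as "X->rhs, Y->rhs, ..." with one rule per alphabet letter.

A->BB, B->A, C->AD, D->C

  step 3 ⇒ step 4: AAADBBCBBCAA ⇒ BB·BB·BB·C·A·A·AD·A·A·AD·BB·BB
    A ↦ BB
    B ↦ A
    C ↦ AD
    D ↦ C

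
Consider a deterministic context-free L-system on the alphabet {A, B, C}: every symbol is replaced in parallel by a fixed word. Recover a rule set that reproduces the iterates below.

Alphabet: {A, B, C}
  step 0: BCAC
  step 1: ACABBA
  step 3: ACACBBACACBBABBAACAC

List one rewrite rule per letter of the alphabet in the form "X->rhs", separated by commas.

A->BB, B->AC, C->A

  step 0 ⇒ step 1: BCAC ⇒ AC·A·BB·A
    A ↦ BB
    B ↦ AC
    C ↦ A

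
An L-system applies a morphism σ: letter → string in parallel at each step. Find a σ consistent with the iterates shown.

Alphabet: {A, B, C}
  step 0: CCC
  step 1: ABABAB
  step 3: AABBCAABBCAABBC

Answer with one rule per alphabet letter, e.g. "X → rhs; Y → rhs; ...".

  step 0 ⇒ step 1: CCC ⇒ AB·AB·AB
    C ↦ AB
    A ↦ BC  (constrained at step 1)
    B ↦ A  (constrained at step 1)

A->BC, B->A, C->AB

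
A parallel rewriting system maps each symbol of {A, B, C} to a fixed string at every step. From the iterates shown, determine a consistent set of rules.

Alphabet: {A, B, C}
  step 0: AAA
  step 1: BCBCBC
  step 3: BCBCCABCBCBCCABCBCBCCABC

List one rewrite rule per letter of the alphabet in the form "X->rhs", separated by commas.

  step 0 ⇒ step 1: AAA ⇒ BC·BC·BC
    A ↦ BC
    B ↦ AA  (constrained at step 1)
    C ↦ CA  (constrained at step 1)

A->BC, B->AA, C->CA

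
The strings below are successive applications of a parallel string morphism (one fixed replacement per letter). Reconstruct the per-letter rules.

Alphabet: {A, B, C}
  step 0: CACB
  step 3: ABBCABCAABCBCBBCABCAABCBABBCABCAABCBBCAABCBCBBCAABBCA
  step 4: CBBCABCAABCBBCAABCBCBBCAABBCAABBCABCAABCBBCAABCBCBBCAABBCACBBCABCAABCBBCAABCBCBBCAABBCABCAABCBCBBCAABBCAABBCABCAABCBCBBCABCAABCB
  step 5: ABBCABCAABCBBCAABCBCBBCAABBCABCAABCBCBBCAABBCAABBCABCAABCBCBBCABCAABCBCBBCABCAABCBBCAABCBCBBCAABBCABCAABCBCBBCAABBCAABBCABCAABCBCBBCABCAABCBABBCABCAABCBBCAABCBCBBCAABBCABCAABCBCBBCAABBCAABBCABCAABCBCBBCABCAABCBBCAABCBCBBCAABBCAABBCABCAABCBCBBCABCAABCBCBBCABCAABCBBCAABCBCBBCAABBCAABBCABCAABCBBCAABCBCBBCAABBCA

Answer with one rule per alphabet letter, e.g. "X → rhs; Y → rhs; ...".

A->CB, B->BCA, C->AB

  step 4 ⇒ step 5: CBBCABCAABCBBCAABCBCBBCAABBCAABBCABCAABCBBCAABCBCBBCAABBCACBBCABCAABCBBCAABCBCBBCAABBCABCAABCBCBBCAABBCAABBCABCAABCBCBBCABCAABCB ⇒ AB·BCA·BCA·AB·CB·BCA·AB·CB·CB·BCA·AB·BCA·BCA·AB·CB·CB·BCA·AB·BCA·AB·BCA·BCA·AB·CB·CB·BCA·BCA·AB·CB·CB·BCA·BCA·AB·CB·BCA·AB·CB·CB·BCA·AB·BCA·BCA·AB·CB·CB·BCA·AB·BCA·AB·BCA·BCA·AB·CB·CB·BCA·BCA·AB·CB·AB·BCA·BCA·AB·CB·BCA·AB·CB·CB·BCA·AB·BCA·BCA·AB·CB·CB·BCA·AB·BCA·AB·BCA·BCA·AB·CB·CB·BCA·BCA·AB·CB·BCA·AB·CB·CB·BCA·AB·BCA·AB·BCA·BCA·AB·CB·CB·BCA·BCA·AB·CB·CB·BCA·BCA·AB·CB·BCA·AB·CB·CB·BCA·AB·BCA·AB·BCA·BCA·AB·CB·BCA·AB·CB·CB·BCA·AB·BCA
    A ↦ CB
    B ↦ BCA
    C ↦ AB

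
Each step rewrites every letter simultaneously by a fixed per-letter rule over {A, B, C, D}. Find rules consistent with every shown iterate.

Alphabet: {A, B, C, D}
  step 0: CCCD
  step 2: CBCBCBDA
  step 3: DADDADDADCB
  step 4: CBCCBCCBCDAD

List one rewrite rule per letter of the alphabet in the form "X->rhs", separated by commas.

A->B, B->D, C->DA, D->C

  step 3 ⇒ step 4: DADDADDADCB ⇒ C·B·C·C·B·C·C·B·C·DA·D
    A ↦ B
    B ↦ D
    C ↦ DA
    D ↦ C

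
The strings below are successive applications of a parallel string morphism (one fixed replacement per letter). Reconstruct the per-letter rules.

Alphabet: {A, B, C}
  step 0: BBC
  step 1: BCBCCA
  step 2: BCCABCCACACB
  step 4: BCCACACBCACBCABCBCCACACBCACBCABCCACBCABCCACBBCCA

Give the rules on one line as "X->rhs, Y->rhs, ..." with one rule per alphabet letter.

A->CB, B->BC, C->CA

  step 1 ⇒ step 2: BCBCCA ⇒ BC·CA·BC·CA·CA·CB
    A ↦ CB
    B ↦ BC
    C ↦ CA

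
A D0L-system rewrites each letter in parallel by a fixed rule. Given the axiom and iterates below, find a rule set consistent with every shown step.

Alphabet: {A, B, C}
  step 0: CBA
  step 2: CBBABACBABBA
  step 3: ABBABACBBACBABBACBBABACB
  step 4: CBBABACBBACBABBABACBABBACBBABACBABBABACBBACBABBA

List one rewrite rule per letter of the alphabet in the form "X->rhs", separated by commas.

  step 3 ⇒ step 4: ABBABACBBACBABBACBBABACB ⇒ CB·BA·BA·CB·BA·CB·AB·BA·BA·CB·AB·BA·CB·BA·BA·CB·AB·BA·BA·CB·BA·CB·AB·BA
    A ↦ CB
    B ↦ BA
    C ↦ AB

A->CB, B->BA, C->AB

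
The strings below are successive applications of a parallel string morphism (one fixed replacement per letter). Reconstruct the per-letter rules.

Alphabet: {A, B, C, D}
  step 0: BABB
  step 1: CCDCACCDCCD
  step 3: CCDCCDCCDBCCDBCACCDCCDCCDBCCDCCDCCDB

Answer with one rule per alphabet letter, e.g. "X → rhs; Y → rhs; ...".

A->CA, B->CCD, C->B, D->BC

  step 0 ⇒ step 1: BABB ⇒ CCD·CA·CCD·CCD
    A ↦ CA
    B ↦ CCD
    C ↦ B  (constrained at step 1)
    D ↦ BC  (constrained at step 1)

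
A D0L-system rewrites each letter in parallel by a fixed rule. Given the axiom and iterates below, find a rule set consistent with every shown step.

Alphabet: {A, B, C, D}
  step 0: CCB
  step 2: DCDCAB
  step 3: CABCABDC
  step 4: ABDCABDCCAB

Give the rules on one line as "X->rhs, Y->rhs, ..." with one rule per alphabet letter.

A->D, B->C, C->AB, D->C

  step 3 ⇒ step 4: CABCABDC ⇒ AB·D·C·AB·D·C·C·AB
    A ↦ D
    B ↦ C
    C ↦ AB
    D ↦ C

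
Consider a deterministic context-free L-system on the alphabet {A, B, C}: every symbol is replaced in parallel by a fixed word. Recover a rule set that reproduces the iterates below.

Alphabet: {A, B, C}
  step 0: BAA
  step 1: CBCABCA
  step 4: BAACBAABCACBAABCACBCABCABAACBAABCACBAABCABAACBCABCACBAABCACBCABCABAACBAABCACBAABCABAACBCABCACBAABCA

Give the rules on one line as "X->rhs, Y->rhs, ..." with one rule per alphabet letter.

  step 0 ⇒ step 1: BAA ⇒ C·BCA·BCA
    A ↦ BCA
    B ↦ C
    C ↦ BAA  (constrained at step 1)

A->BCA, B->C, C->BAA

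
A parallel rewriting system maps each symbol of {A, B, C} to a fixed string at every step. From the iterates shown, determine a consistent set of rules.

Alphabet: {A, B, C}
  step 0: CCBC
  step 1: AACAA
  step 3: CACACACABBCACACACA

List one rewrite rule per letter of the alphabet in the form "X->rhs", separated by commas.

A->BB, B->CA, C->A

  step 0 ⇒ step 1: CCBC ⇒ A·A·CA·A
    B ↦ CA
    C ↦ A
    A ↦ BB  (constrained at step 1)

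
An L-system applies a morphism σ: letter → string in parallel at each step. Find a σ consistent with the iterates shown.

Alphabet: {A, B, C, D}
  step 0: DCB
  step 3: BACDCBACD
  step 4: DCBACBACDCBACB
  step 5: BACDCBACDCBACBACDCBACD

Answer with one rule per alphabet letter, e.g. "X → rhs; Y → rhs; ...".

  step 4 ⇒ step 5: DCBACBACDCBACB ⇒ B·AC·D·CB·AC·D·CB·AC·B·AC·D·CB·AC·D
    A ↦ CB
    B ↦ D
    C ↦ AC
    D ↦ B

A->CB, B->D, C->AC, D->B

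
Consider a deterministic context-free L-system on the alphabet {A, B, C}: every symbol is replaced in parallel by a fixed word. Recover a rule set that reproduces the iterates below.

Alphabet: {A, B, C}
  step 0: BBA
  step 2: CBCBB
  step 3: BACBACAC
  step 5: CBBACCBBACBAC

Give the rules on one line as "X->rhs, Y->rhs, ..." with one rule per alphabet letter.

A->C, B->AC, C->B

  step 2 ⇒ step 3: CBCBB ⇒ B·AC·B·AC·AC
    B ↦ AC
    C ↦ B
    A ↦ C  (constrained at step 0)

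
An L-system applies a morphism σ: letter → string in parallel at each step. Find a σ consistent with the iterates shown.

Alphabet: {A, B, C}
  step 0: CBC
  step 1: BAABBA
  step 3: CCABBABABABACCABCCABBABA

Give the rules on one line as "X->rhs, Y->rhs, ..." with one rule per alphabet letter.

A->CC, B->AB, C->BA

  step 0 ⇒ step 1: CBC ⇒ BA·AB·BA
    B ↦ AB
    C ↦ BA
    A ↦ CC  (constrained at step 1)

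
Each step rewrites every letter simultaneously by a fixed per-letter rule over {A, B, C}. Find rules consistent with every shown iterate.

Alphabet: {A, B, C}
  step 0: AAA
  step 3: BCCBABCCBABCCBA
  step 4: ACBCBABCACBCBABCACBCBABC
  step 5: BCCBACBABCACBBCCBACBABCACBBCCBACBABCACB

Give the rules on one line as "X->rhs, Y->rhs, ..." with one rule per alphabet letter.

  step 4 ⇒ step 5: ACBCBABCACBCBABCACBCBABC ⇒ BC·CB·A·CB·A·BC·A·CB·BC·CB·A·CB·A·BC·A·CB·BC·CB·A·CB·A·BC·A·CB
    A ↦ BC
    B ↦ A
    C ↦ CB

A->BC, B->A, C->CB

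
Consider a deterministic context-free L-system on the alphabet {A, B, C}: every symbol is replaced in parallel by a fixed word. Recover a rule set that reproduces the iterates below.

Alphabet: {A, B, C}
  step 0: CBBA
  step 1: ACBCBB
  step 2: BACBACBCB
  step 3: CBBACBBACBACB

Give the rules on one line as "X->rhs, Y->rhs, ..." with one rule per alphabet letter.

  step 2 ⇒ step 3: BACBACBCB ⇒ CB·B·A·CB·B·A·CB·A·CB
    A ↦ B
    B ↦ CB
    C ↦ A

A->B, B->CB, C->A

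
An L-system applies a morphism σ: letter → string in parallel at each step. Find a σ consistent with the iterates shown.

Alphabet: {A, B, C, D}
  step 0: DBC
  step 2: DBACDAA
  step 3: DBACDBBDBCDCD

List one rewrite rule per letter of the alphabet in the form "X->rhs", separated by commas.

A->CD, B->A, C->BB, D->DB

  step 2 ⇒ step 3: DBACDAA ⇒ DB·A·CD·BB·DB·CD·CD
    A ↦ CD
    B ↦ A
    C ↦ BB
    D ↦ DB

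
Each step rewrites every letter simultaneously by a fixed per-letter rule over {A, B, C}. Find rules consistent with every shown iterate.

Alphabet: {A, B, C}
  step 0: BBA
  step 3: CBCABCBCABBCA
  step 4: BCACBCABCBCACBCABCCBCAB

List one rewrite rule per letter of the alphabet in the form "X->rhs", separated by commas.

  step 3 ⇒ step 4: CBCABCBCABBCA ⇒ BCA·C·BCA·B·C·BCA·C·BCA·B·C·C·BCA·B
    A ↦ B
    B ↦ C
    C ↦ BCA

A->B, B->C, C->BCA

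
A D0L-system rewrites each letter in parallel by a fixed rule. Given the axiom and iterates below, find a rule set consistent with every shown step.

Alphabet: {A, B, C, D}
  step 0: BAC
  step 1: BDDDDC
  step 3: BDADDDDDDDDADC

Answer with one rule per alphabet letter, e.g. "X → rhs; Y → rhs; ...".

  step 0 ⇒ step 1: BAC ⇒ BD·DD·DC
    A ↦ DD
    B ↦ BD
    C ↦ DC
    D ↦ A  (constrained at step 1)

A->DD, B->BD, C->DC, D->A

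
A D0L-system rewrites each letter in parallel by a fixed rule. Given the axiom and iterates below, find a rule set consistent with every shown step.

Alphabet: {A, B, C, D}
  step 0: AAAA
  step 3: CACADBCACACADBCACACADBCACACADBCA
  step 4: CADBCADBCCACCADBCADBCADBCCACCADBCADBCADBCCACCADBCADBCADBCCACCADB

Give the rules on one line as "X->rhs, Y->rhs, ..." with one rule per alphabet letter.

  step 3 ⇒ step 4: CACADBCACACADBCACACADBCACACADBCA ⇒ CA·DB·CA·DB·CC·AC·CA·DB·CA·DB·CA·DB·CC·AC·CA·DB·CA·DB·CA·DB·CC·AC·CA·DB·CA·DB·CA·DB·CC·AC·CA·DB
    A ↦ DB
    B ↦ AC
    C ↦ CA
    D ↦ CC

A->DB, B->AC, C->CA, D->CC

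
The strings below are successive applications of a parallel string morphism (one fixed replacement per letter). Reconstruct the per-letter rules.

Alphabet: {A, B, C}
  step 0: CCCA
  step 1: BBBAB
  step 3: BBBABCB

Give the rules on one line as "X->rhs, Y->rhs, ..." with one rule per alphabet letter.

A->AB, B->C, C->B

  step 0 ⇒ step 1: CCCA ⇒ B·B·B·AB
    A ↦ AB
    C ↦ B
    B ↦ C  (constrained at step 1)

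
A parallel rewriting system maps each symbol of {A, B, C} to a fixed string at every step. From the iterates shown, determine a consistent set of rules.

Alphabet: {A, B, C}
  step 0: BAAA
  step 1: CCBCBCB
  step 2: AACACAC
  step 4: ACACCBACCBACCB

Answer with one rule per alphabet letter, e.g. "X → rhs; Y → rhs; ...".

  step 1 ⇒ step 2: CCBCBCB ⇒ A·A·C·A·C·A·C
    B ↦ C
    C ↦ A
  step 0 ⇒ step 1: BAAA ⇒ C·CB·CB·CB
    A ↦ CB

A->CB, B->C, C->A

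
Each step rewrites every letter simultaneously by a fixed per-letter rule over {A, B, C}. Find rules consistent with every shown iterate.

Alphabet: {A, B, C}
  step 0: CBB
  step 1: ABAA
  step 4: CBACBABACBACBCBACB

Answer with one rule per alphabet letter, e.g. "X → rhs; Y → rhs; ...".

A->CB, B->A, C->AB

  step 0 ⇒ step 1: CBB ⇒ AB·A·A
    B ↦ A
    C ↦ AB
    A ↦ CB  (constrained at step 1)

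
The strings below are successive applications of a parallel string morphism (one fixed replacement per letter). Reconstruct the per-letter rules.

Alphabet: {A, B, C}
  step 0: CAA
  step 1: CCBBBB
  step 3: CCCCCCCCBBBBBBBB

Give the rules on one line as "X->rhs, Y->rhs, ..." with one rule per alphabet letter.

A->BB, B->A, C->CC

  step 0 ⇒ step 1: CAA ⇒ CC·BB·BB
    A ↦ BB
    C ↦ CC
    B ↦ A  (constrained at step 1)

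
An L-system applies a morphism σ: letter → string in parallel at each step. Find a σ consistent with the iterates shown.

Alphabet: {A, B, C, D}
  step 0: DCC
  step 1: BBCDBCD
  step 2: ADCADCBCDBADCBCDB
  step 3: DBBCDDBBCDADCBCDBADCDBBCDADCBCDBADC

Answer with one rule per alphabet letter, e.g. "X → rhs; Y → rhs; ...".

A->D, B->ADC, C->BCD, D->B

  step 2 ⇒ step 3: ADCADCBCDBADCBCDB ⇒ D·B·BCD·D·B·BCD·ADC·BCD·B·ADC·D·B·BCD·ADC·BCD·B·ADC
    A ↦ D
    B ↦ ADC
    C ↦ BCD
    D ↦ B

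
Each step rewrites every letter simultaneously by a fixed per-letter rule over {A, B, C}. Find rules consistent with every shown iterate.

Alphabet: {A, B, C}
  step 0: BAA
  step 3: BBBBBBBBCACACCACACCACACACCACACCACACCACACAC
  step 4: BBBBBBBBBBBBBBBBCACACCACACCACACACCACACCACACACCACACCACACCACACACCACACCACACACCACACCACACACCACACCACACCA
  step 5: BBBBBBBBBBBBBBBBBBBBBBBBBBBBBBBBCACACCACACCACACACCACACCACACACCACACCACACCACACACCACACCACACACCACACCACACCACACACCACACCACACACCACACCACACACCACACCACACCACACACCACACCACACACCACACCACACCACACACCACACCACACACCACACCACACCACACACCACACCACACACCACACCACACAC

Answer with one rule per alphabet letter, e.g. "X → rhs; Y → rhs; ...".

  step 4 ⇒ step 5: BBBBBBBBBBBBBBBBCACACCACACCACACACCACACCACACACCACACCACACCACACACCACACCACACACCACACCACACACCACACCACACCA ⇒ BB·BB·BB·BB·BB·BB·BB·BB·BB·BB·BB·BB·BB·BB·BB·BB·CA·CAC·CA·CAC·CA·CA·CAC·CA·CAC·CA·CA·CAC·CA·CAC·CA·CAC·CA·CA·CAC·CA·CAC·CA·CA·CAC·CA·CAC·CA·CAC·CA·CA·CAC·CA·CAC·CA·CA·CAC·CA·CAC·CA·CA·CAC·CA·CAC·CA·CAC·CA·CA·CAC·CA·CAC·CA·CA·CAC·CA·CAC·CA·CAC·CA·CA·CAC·CA·CAC·CA·CA·CAC·CA·CAC·CA·CAC·CA·CA·CAC·CA·CAC·CA·CA·CAC·CA·CAC·CA·CA·CAC
    A ↦ CAC
    B ↦ BB
    C ↦ CA

A->CAC, B->BB, C->CA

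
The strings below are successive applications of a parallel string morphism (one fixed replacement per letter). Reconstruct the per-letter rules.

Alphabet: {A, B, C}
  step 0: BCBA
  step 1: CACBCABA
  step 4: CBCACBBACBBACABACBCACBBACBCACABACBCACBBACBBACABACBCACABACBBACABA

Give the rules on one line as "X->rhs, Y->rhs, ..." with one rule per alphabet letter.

  step 0 ⇒ step 1: BCBA ⇒ CA·CB·CA·BA
    A ↦ BA
    B ↦ CA
    C ↦ CB

A->BA, B->CA, C->CB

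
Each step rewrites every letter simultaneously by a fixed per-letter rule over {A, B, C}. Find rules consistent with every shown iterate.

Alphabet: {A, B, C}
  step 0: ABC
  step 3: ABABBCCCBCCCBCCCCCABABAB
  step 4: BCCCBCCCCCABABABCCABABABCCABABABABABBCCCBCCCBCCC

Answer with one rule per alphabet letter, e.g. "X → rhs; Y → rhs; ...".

A->BC, B->CC, C->AB

  step 3 ⇒ step 4: ABABBCCCBCCCBCCCCCABABAB ⇒ BC·CC·BC·CC·CC·AB·AB·AB·CC·AB·AB·AB·CC·AB·AB·AB·AB·AB·BC·CC·BC·CC·BC·CC
    A ↦ BC
    B ↦ CC
    C ↦ AB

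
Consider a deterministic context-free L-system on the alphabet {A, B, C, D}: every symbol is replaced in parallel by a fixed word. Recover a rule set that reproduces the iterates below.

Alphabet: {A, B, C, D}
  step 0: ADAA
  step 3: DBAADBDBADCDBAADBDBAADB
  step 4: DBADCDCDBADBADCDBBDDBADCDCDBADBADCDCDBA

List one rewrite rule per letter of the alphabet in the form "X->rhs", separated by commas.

  step 3 ⇒ step 4: DBAADBDBADCDBAADBDBAADB ⇒ DB·A·DC·DC·DB·A·DB·A·DC·DB·BD·DB·A·DC·DC·DB·A·DB·A·DC·DC·DB·A
    A ↦ DC
    B ↦ A
    C ↦ BD
    D ↦ DB

A->DC, B->A, C->BD, D->DB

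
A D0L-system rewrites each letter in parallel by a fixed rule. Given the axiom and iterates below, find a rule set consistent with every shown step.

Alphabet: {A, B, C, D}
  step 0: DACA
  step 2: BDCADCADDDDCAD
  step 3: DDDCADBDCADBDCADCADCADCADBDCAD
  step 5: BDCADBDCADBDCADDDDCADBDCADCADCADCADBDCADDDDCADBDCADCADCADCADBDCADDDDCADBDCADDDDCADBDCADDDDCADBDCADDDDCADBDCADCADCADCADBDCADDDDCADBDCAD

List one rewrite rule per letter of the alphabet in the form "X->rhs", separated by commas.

A->D, B->DDD, C->B, D->CAD

  step 2 ⇒ step 3: BDCADCADDDDCAD ⇒ DDD·CAD·B·D·CAD·B·D·CAD·CAD·CAD·CAD·B·D·CAD
    A ↦ D
    B ↦ DDD
    C ↦ B
    D ↦ CAD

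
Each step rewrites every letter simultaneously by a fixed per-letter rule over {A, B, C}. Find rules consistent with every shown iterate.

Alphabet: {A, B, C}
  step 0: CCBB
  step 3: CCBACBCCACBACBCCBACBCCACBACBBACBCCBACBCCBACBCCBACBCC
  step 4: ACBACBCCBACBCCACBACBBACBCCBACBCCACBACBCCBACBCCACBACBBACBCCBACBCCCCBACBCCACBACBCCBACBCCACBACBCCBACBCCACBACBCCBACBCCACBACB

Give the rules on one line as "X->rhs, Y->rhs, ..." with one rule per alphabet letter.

  step 3 ⇒ step 4: CCBACBCCACBACBCCBACBCCACBACBBACBCCBACBCCBACBCCBACBCC ⇒ ACB·ACB·CC·B·ACB·CC·ACB·ACB·B·ACB·CC·B·ACB·CC·ACB·ACB·CC·B·ACB·CC·ACB·ACB·B·ACB·CC·B·ACB·CC·CC·B·ACB·CC·ACB·ACB·CC·B·ACB·CC·ACB·ACB·CC·B·ACB·CC·ACB·ACB·CC·B·ACB·CC·ACB·ACB
    A ↦ B
    B ↦ CC
    C ↦ ACB

A->B, B->CC, C->ACB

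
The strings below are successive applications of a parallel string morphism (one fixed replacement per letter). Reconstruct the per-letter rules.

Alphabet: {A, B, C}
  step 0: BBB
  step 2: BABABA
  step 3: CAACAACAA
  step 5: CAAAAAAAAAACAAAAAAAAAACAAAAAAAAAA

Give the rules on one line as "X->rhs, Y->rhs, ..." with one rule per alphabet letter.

A->AA, B->C, C->BA

  step 2 ⇒ step 3: BABABA ⇒ C·AA·C·AA·C·AA
    A ↦ AA
    B ↦ C
    C ↦ BA  (constrained at step 3)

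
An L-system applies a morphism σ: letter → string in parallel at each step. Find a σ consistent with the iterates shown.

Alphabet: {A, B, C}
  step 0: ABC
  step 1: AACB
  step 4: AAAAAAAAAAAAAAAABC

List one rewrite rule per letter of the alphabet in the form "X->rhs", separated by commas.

  step 0 ⇒ step 1: ABC ⇒ AA·C·B
    A ↦ AA
    B ↦ C
    C ↦ B

A->AA, B->C, C->B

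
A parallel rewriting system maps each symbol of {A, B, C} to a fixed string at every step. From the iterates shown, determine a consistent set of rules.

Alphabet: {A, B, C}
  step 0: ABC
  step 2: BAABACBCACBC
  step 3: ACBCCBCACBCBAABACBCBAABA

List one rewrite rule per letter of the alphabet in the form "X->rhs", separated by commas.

  step 2 ⇒ step 3: BAABACBCACBC ⇒ A·CBC·CBC·A·CBC·BA·A·BA·CBC·BA·A·BA
    A ↦ CBC
    B ↦ A
    C ↦ BA

A->CBC, B->A, C->BA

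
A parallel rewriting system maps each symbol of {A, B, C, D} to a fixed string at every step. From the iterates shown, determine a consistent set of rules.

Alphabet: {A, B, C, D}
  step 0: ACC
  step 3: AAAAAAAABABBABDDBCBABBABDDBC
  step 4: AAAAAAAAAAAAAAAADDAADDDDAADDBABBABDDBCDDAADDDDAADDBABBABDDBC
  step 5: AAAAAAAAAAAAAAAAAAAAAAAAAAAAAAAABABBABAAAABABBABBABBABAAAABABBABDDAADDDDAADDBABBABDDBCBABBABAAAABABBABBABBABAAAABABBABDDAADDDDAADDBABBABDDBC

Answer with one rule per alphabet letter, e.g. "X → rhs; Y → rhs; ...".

  step 4 ⇒ step 5: AAAAAAAAAAAAAAAADDAADDDDAADDBABBABDDBCDDAADDDDAADDBABBABDDBC ⇒ AA·AA·AA·AA·AA·AA·AA·AA·AA·AA·AA·AA·AA·AA·AA·AA·BAB·BAB·AA·AA·BAB·BAB·BAB·BAB·AA·AA·BAB·BAB·DD·AA·DD·DD·AA·DD·BAB·BAB·DD·BC·BAB·BAB·AA·AA·BAB·BAB·BAB·BAB·AA·AA·BAB·BAB·DD·AA·DD·DD·AA·DD·BAB·BAB·DD·BC
    A ↦ AA
    B ↦ DD
    C ↦ BC
    D ↦ BAB

A->AA, B->DD, C->BC, D->BAB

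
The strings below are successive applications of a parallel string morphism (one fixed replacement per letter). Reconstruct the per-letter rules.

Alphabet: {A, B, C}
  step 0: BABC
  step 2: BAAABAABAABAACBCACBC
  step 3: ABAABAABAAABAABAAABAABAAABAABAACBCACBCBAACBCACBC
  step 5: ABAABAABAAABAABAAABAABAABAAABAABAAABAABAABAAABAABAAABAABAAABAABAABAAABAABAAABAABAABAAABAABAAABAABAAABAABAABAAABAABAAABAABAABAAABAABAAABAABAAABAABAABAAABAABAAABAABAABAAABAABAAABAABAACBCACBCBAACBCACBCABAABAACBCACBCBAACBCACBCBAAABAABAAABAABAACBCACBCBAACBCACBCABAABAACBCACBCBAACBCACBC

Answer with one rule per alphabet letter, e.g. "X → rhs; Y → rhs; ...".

A->BAA, B->A, C->CBC

  step 2 ⇒ step 3: BAAABAABAABAACBCACBC ⇒ A·BAA·BAA·BAA·A·BAA·BAA·A·BAA·BAA·A·BAA·BAA·CBC·A·CBC·BAA·CBC·A·CBC
    A ↦ BAA
    B ↦ A
    C ↦ CBC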